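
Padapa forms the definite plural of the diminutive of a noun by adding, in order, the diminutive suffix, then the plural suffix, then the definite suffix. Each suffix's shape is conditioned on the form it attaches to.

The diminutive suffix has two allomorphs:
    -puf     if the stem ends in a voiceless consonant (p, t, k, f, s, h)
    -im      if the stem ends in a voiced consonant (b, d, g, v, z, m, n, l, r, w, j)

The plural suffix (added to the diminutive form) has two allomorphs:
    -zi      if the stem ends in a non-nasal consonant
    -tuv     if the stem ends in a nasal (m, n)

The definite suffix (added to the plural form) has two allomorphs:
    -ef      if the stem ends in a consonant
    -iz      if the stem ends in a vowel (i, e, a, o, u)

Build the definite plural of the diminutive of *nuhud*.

nuhudimtuvef

*nuhud* — final consonant /d/ (voiced) → -im → *nuhudim*.
Since the final consonant of the diminutive form *nuhudim* is /m/ (a nasal), it takes -tuv, giving *nuhudimtuv*.
The plural form *nuhudimtuv* — final sound /v/ (a consonant) → -ef → *nuhudimtuvef*.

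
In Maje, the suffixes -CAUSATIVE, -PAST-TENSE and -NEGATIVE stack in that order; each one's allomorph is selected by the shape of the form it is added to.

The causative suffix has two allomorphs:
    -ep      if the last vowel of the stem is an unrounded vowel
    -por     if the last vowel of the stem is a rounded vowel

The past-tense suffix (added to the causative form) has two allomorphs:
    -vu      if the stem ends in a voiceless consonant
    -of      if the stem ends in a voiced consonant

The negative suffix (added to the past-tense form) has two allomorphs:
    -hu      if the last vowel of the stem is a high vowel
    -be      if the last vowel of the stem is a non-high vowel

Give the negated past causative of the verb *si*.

siepvuhu

The last vowel of *si* is /i/, which is an unrounded vowel, so the causative suffix is -ep, giving *siep*.
The causative form *siep* — final consonant /p/ (voiceless) → -vu → *siepvu*.
The past-tense form *siepvu*: last vowel = /u/, a high vowel → -hu → *siepvuhu*.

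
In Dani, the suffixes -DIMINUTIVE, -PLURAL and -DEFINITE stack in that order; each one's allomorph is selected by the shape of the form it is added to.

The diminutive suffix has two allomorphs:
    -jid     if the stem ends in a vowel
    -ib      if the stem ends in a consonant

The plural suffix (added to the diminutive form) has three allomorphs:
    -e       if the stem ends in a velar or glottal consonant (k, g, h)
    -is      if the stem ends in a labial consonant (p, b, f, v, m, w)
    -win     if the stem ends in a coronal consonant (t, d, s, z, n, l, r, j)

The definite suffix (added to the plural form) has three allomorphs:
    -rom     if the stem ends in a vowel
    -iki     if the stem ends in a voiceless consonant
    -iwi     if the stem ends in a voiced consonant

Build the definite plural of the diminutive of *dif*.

*dif* — final sound /f/ (a consonant) → -ib → *difib*.
The final consonant of the diminutive form *difib* is /b/, which is labial, so the plural suffix is -is, giving *difibis*.
The plural form *difibis* — final sound /s/ (a voiceless consonant) → -iki → *difibisiki*.

difibisiki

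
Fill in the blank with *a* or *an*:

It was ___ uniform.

The indefinite article is chosen by the initial *sound* of the following word, not its spelling.
*uniform* begins with the sound /juː/ (u pronounced /juː/) — a consonant sound.
So the article is *a*: It was a uniform.

a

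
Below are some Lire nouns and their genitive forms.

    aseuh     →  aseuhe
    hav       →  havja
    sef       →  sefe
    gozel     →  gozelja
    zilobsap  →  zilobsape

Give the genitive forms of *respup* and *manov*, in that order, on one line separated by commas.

respupe, manovja

The alternation tracks the final consonant of the stem — -e when the stem ends in a voiceless consonant (*aseuh*, *sef*, *zilobsap*); -ja when the stem ends in a voiced consonant (*hav*, *gozel*).
*respup*: final consonant = /p/, voiceless → -e → *respupe*.
Since the final consonant of *manov* is /v/ (voiced), it takes -ja, giving *manovja*.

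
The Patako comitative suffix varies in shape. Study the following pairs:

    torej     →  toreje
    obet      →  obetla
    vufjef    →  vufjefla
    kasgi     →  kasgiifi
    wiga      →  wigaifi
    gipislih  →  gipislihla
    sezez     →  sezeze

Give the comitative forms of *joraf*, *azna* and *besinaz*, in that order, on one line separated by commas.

jorafla, aznaifi, besinaze

The pattern is voicing of the final sound: -la when the stem ends in a voiceless consonant (*obet*, *vufjef*, *gipislih*); -e when the stem ends in a voiced consonant (*torej*, *sezez*); -ifi when the stem ends in a vowel (*kasgi*, *wiga*).
*joraf*: final sound = /f/, a voiceless consonant → -la → *jorafla*.
Since the final sound of *azna* is /a/ (a vowel), it takes -ifi, giving *aznaifi*.
Since the final sound of *besinaz* is /z/ (a voiced consonant), it takes -e, giving *besinaze*.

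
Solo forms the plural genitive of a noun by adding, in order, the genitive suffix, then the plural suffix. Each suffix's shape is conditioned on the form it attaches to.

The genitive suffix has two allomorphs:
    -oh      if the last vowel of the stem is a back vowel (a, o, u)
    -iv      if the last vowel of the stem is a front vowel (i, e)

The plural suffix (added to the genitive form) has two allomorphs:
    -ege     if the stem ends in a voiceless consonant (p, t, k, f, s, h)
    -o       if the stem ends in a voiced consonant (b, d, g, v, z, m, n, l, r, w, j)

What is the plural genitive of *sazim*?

*sazim* — last vowel /i/ (a front vowel) → -iv → *sazimiv*.
The genitive form *sazimiv* — final consonant /v/ (voiced) → -o → *sazimivo*.

sazimivo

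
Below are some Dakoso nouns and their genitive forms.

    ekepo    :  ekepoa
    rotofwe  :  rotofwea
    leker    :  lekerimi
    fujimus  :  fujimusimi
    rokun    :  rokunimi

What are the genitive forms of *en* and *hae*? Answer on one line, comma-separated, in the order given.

The alternation tracks the final sound of the stem — -imi when the stem ends in a consonant (*leker*, *fujimus*, *rokun*); -a when the stem ends in a vowel (*ekepo*, *rotofwe*).
Since the final sound of *en* is /n/ (a consonant), it takes -imi, giving *enimi*.
*hae* — final sound /e/ (a vowel) → -a → *haea*.

enimi, haea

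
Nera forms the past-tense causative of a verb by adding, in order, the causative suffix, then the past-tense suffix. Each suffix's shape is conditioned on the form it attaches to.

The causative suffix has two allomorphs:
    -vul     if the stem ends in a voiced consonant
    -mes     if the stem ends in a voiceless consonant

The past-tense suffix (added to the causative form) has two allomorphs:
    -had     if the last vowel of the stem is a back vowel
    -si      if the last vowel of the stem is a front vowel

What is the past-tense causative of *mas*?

masmessi

Since the final consonant of *mas* is /s/ (voiceless), it takes -mes, giving *masmes*.
The causative form *masmes*: last vowel = /e/, a front vowel → -si → *masmessi*.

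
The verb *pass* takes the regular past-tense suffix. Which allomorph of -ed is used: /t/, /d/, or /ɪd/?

/t/

The stem *pass* ends in a voiceless consonant other than /t/.
The -ed suffix is realized as /ɪd/ after /t, d/; as /t/ after other voiceless consonants; and as /d/ after other voiced sounds.
So -ed on *pass* is pronounced /t/.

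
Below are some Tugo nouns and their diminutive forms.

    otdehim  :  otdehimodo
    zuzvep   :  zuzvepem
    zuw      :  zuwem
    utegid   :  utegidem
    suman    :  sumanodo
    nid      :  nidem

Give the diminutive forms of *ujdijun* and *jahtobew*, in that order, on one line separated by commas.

ujdijunodo, jahtobewem

The pattern is nasality of the final consonant: -odo when the stem ends in a nasal (*otdehim*, *suman*); -em when the stem ends in a non-nasal consonant (*zuzvep*, *zuw*, *utegid*, *nid*).
*ujdijun* — final consonant /n/ (a nasal) → -odo → *ujdijunodo*.
The final consonant of *jahtobew* is /w/, which is non-nasal, so the suffix is -em, giving *jahtobewem*.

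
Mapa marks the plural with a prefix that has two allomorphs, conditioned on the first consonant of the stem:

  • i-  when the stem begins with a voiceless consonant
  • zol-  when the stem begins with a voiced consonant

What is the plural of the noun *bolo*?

zolbolo

The first consonant of *bolo* is /b/, which is voiced, so the prefix is zol-, giving *zolbolo*.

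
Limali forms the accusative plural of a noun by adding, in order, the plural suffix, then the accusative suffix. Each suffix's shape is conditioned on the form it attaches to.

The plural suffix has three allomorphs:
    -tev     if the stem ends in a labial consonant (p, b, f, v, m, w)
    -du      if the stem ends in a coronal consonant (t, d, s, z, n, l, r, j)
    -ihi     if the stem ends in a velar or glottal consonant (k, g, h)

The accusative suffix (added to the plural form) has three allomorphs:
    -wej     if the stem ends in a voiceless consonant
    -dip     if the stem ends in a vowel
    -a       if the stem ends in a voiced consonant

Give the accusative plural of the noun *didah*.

*didah*: final consonant = /h/, velar/glottal → -ihi → *didahihi*.
Since the final sound of the plural form *didahihi* is /i/ (a vowel), it takes -dip, giving *didahihidip*.

didahihidip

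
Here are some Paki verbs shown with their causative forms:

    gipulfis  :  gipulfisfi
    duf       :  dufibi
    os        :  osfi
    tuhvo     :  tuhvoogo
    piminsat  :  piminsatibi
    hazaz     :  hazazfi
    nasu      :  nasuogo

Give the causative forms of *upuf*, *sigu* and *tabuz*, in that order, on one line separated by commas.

The alternation tracks the final sound of the stem — -fi when the stem ends in a sibilant (*gipulfis*, *os*, *hazaz*); -ibi when the stem ends in a non-sibilant consonant (*duf*, *piminsat*); -ogo when the stem ends in a vowel (*tuhvo*, *nasu*).
*upuf* — final sound /f/ (a non-sibilant consonant) → -ibi → *upufibi*.
*sigu*: final sound = /u/, a vowel → -ogo → *siguogo*.
*tabuz* — final sound /z/ (a sibilant) → -fi → *tabuzfi*.

upufibi, siguogo, tabuzfi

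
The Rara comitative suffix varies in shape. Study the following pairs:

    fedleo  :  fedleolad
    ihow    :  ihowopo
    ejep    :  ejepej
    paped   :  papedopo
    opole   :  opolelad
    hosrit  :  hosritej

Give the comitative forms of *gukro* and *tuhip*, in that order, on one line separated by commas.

gukrolad, tuhipej

The alternation tracks the final sound of the stem — -ej when the stem ends in a voiceless consonant (*ejep*, *hosrit*); -opo when the stem ends in a voiced consonant (*ihow*, *paped*); -lad when the stem ends in a vowel (*fedleo*, *opole*).
*gukro* — final sound /o/ (a vowel) → -lad → *gukrolad*.
*tuhip* — final sound /p/ (a voiceless consonant) → -ej → *tuhipej*.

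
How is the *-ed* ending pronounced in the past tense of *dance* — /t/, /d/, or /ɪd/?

The stem *dance* ends in a voiceless consonant other than /t/.
The -ed suffix is realized as /ɪd/ after /t, d/; as /t/ after other voiceless consonants; and as /d/ after other voiced sounds.
So -ed on *dance* is pronounced /t/.

/t/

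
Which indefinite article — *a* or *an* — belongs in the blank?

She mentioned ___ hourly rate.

The indefinite article is chosen by the initial *sound* of the following word, not its spelling.
*hourly* begins with the sound /aʊ/ (silent h) — a vowel sound.
So the article is *an*: She mentioned an hourly rate.

an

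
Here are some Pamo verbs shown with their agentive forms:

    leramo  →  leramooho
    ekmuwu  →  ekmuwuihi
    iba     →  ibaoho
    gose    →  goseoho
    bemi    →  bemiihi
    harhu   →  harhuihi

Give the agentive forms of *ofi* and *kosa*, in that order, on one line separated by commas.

The pattern is height harmony: -ihi when the last vowel of the stem is a high vowel (*ekmuwu*, *bemi*, *harhu*); -oho when the last vowel of the stem is a non-high vowel (*leramo*, *iba*, *gose*).
*ofi* — last vowel /i/ (a high vowel) → -ihi → *ofiihi*.
*kosa* — last vowel /a/ (a non-high vowel) → -oho → *kosaoho*.

ofiihi, kosaoho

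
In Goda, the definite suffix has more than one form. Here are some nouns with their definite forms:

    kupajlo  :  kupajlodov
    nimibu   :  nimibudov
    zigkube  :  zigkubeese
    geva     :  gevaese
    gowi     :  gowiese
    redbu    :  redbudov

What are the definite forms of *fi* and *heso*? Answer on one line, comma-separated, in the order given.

The suffix is conditioned by the last vowel: -dov when the last vowel of the stem is a rounded vowel (*kupajlo*, *nimibu*, *redbu*); -ese when the last vowel of the stem is an unrounded vowel (*zigkube*, *geva*, *gowi*).
The last vowel of *fi* is /i/, which is an unrounded vowel, so the suffix is -ese, giving *fiese*.
*heso*: last vowel = /o/, a rounded vowel → -dov → *hesodov*.

fiese, hesodov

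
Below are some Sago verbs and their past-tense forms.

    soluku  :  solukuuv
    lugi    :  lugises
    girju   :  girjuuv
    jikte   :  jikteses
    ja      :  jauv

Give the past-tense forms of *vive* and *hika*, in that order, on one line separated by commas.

viveses, hikauv

Looking at the last vowel of each stem: -ses when the last vowel of the stem is a front vowel (*lugi*, *jikte*); -uv when the last vowel of the stem is a back vowel (*soluku*, *girju*, *ja*).
Since the last vowel of *vive* is /e/ (a front vowel), it takes -ses, giving *viveses*.
Since the last vowel of *hika* is /a/ (a back vowel), it takes -uv, giving *hikauv*.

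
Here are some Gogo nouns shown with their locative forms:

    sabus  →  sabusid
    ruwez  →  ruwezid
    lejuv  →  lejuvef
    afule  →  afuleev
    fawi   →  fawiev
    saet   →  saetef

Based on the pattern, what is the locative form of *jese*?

jeseev

The suffix is conditioned by the final sound: -id when the stem ends in a sibilant (*sabus*, *ruwez*); -ef when the stem ends in a non-sibilant consonant (*lejuv*, *saet*); -ev when the stem ends in a vowel (*afule*, *fawi*).
*jese*: final sound = /e/, a vowel → -ev → *jeseev*.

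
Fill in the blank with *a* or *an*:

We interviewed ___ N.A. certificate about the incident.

The indefinite article is chosen by the initial *sound* of the following word, not its spelling.
The initialism *N.A.* is read letter by letter; the first letter, N, is pronounced /ɛn/, which begins with a vowel sound.
So the article is *an*: We interviewed an N.A. certificate about the incident.

an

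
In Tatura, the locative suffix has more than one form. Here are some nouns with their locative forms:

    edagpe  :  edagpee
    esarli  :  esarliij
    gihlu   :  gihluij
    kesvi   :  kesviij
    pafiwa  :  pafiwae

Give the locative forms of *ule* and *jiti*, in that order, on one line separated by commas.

The pattern is height harmony: -ij when the last vowel of the stem is a high vowel (*esarli*, *gihlu*, *kesvi*); -e when the last vowel of the stem is a non-high vowel (*edagpe*, *pafiwa*).
*ule*: last vowel = /e/, a non-high vowel → -e → *ulee*.
Since the last vowel of *jiti* is /i/ (a high vowel), it takes -ij, giving *jitiij*.

ulee, jitiij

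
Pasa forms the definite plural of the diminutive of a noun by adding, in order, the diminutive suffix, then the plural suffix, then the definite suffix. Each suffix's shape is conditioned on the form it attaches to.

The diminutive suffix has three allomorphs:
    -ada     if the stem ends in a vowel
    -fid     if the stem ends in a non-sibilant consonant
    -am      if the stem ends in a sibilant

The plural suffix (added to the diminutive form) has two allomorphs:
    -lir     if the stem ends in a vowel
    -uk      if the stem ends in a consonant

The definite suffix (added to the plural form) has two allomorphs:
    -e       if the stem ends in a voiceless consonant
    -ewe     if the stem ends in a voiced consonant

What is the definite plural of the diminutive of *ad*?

adfiduke

Since the final sound of *ad* is /d/ (a non-sibilant consonant), it takes -fid, giving *adfid*.
Since the final sound of the diminutive form *adfid* is /d/ (a consonant), it takes -uk, giving *adfiduk*.
The plural form *adfiduk* — final consonant /k/ (voiceless) → -e → *adfiduke*.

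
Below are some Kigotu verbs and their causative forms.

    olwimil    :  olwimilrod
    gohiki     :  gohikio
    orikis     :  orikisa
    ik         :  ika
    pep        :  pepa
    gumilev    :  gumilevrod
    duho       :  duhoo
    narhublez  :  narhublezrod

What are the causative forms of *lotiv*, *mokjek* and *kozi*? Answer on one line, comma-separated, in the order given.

Looking at the final sound of each stem: -a when the stem ends in a voiceless consonant (*orikis*, *ik*, *pep*); -rod when the stem ends in a voiced consonant (*olwimil*, *gumilev*, *narhublez*); -o when the stem ends in a vowel (*gohiki*, *duho*).
*lotiv* — final sound /v/ (a voiced consonant) → -rod → *lotivrod*.
Since the final sound of *mokjek* is /k/ (a voiceless consonant), it takes -a, giving *mokjeka*.
*kozi*: final sound = /i/, a vowel → -o → *kozio*.

lotivrod, mokjeka, kozio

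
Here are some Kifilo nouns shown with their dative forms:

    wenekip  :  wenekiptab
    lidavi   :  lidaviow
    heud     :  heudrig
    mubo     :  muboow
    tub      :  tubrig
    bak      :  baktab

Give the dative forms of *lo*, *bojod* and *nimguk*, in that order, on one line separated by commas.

The pattern is voicing of the final sound: -tab when the stem ends in a voiceless consonant (*wenekip*, *bak*); -rig when the stem ends in a voiced consonant (*heud*, *tub*); -ow when the stem ends in a vowel (*lidavi*, *mubo*).
*lo* — final sound /o/ (a vowel) → -ow → *loow*.
*bojod*: final sound = /d/, a voiced consonant → -rig → *bojodrig*.
The final sound of *nimguk* is /k/, which is a voiceless consonant, so the suffix is -tab, giving *nimguktab*.

loow, bojodrig, nimguktab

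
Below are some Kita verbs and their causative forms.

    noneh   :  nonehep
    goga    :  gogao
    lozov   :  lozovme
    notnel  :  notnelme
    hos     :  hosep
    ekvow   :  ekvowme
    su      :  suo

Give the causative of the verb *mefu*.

The pattern is voicing of the final sound: -ep when the stem ends in a voiceless consonant (*noneh*, *hos*); -me when the stem ends in a voiced consonant (*lozov*, *notnel*, *ekvow*); -o when the stem ends in a vowel (*goga*, *su*).
*mefu* — final sound /u/ (a vowel) → -o → *mefuo*.

mefuo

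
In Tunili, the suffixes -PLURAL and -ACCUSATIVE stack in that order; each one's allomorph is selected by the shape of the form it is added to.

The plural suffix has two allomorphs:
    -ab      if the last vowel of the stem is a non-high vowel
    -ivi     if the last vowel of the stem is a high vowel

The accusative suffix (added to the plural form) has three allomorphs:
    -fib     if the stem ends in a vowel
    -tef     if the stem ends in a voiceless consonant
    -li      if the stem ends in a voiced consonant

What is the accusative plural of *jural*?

The last vowel of *jural* is /a/, which is a non-high vowel, so the plural suffix is -ab, giving *juralab*.
Since the final sound of the plural form *juralab* is /b/ (a voiced consonant), it takes -li, giving *juralabli*.

juralabli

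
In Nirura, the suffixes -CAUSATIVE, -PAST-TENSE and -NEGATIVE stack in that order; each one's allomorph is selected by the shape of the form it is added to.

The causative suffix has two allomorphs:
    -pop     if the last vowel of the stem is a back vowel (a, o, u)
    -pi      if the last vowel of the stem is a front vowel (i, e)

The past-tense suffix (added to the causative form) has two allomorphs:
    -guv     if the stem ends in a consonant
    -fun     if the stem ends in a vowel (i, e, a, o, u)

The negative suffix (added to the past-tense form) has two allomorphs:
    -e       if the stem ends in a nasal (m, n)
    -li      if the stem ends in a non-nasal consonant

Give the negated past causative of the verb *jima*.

jimapopguvli

*jima*: last vowel = /a/, a back vowel → -pop → *jimapop*.
The final sound of the causative form *jimapop* is /p/, which is a consonant, so the past-tense suffix is -guv, giving *jimapopguv*.
The past-tense form *jimapopguv* — final consonant /v/ (non-nasal) → -li → *jimapopguvli*.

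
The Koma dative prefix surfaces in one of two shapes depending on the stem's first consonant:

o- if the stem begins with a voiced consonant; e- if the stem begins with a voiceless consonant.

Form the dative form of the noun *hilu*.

Since the first consonant of *hilu* is /h/ (voiceless), it takes e-, giving *ehilu*.

ehilu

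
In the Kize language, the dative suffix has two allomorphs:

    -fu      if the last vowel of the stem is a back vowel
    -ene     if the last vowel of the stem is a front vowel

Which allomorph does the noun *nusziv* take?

*nusziv* — last vowel /i/ (a front vowel) → -ene.

-ene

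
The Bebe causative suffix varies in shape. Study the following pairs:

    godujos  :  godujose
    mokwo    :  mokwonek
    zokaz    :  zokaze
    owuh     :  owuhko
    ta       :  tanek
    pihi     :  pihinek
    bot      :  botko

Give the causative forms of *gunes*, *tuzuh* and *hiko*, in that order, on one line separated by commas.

gunese, tuzuhko, hikonek

Looking at the final sound of each stem: -e when the stem ends in a sibilant (*godujos*, *zokaz*); -ko when the stem ends in a non-sibilant consonant (*owuh*, *bot*); -nek when the stem ends in a vowel (*mokwo*, *ta*, *pihi*).
*gunes*: final sound = /s/, a sibilant → -e → *gunese*.
The final sound of *tuzuh* is /h/, which is a non-sibilant consonant, so the suffix is -ko, giving *tuzuhko*.
*hiko*: final sound = /o/, a vowel → -nek → *hikonek*.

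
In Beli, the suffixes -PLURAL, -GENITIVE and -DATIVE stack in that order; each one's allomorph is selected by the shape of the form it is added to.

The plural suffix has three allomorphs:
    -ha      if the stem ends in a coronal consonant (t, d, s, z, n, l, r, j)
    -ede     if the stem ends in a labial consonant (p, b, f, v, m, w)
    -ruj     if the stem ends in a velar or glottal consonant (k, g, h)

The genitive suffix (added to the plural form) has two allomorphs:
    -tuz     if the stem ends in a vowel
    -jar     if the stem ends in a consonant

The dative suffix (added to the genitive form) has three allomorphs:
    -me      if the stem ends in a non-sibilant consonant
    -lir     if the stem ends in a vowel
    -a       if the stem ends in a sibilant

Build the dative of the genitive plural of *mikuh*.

mikuhrujjarme

Since the final consonant of *mikuh* is /h/ (velar/glottal), it takes -ruj, giving *mikuhruj*.
The plural form *mikuhruj*: final sound = /j/, a consonant → -jar → *mikuhrujjar*.
The genitive form *mikuhrujjar*: final sound = /r/, a non-sibilant consonant → -me → *mikuhrujjarme*.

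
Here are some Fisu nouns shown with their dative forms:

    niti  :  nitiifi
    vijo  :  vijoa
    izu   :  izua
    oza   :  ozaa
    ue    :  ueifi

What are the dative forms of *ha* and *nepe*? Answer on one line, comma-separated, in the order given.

haa, nepeifi

The pattern is front/back vowel harmony: -ifi when the last vowel of the stem is a front vowel (*niti*, *ue*); -a when the last vowel of the stem is a back vowel (*vijo*, *izu*, *oza*).
Since the last vowel of *ha* is /a/ (a back vowel), it takes -a, giving *haa*.
The last vowel of *nepe* is /e/, which is a front vowel, so the suffix is -ifi, giving *nepeifi*.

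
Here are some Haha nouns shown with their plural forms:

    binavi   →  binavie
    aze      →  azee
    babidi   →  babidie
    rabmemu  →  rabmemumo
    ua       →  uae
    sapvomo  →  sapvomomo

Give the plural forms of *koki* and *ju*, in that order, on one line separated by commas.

kokie, jumo

Looking at the last vowel of each stem: -mo when the last vowel of the stem is a rounded vowel (*rabmemu*, *sapvomo*); -e when the last vowel of the stem is an unrounded vowel (*binavi*, *aze*, *babidi*, *ua*).
*koki*: last vowel = /i/, an unrounded vowel → -e → *kokie*.
*ju* — last vowel /u/ (a rounded vowel) → -mo → *jumo*.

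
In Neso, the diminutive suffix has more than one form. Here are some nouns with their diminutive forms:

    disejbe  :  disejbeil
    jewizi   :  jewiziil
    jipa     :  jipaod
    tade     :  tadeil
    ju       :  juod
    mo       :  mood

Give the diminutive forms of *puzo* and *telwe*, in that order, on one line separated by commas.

puzood, telweil

Looking at the last vowel of each stem: -il when the last vowel of the stem is a front vowel (*disejbe*, *jewizi*, *tade*); -od when the last vowel of the stem is a back vowel (*jipa*, *ju*, *mo*).
Since the last vowel of *puzo* is /o/ (a back vowel), it takes -od, giving *puzood*.
The last vowel of *telwe* is /e/, which is a front vowel, so the suffix is -il, giving *telweil*.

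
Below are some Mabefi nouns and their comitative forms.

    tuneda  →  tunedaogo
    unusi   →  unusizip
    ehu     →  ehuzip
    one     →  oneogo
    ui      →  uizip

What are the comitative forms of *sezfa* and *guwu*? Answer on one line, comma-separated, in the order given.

The pattern is height harmony: -zip when the last vowel of the stem is a high vowel (*unusi*, *ehu*, *ui*); -ogo when the last vowel of the stem is a non-high vowel (*tuneda*, *one*).
The last vowel of *sezfa* is /a/, which is a non-high vowel, so the suffix is -ogo, giving *sezfaogo*.
The last vowel of *guwu* is /u/, which is a high vowel, so the suffix is -zip, giving *guwuzip*.

sezfaogo, guwuzip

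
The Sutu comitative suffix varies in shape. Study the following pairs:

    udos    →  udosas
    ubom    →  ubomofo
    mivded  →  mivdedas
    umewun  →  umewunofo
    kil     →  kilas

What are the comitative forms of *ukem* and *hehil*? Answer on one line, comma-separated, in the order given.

The alternation tracks the final consonant of the stem — -ofo when the stem ends in a nasal (*ubom*, *umewun*); -as when the stem ends in a non-nasal consonant (*udos*, *mivded*, *kil*).
The final consonant of *ukem* is /m/, which is a nasal, so the suffix is -ofo, giving *ukemofo*.
Since the final consonant of *hehil* is /l/ (non-nasal), it takes -as, giving *hehilas*.

ukemofo, hehilas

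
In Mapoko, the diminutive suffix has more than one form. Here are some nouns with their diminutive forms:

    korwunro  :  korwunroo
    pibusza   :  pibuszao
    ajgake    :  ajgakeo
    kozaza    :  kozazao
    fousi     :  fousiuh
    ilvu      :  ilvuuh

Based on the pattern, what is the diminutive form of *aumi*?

Looking at the last vowel of each stem: -uh when the last vowel of the stem is a high vowel (*fousi*, *ilvu*); -o when the last vowel of the stem is a non-high vowel (*korwunro*, *pibusza*, *ajgake*, *kozaza*).
Since the last vowel of *aumi* is /i/ (a high vowel), it takes -uh, giving *aumiuh*.

aumiuh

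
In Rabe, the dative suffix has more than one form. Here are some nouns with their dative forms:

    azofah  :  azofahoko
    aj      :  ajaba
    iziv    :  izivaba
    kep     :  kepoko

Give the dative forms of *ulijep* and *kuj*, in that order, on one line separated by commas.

The suffix is conditioned by the final consonant: -oko when the stem ends in a voiceless consonant (*azofah*, *kep*); -aba when the stem ends in a voiced consonant (*aj*, *iziv*).
The final consonant of *ulijep* is /p/, which is voiceless, so the suffix is -oko, giving *ulijepoko*.
*kuj* — final consonant /j/ (voiced) → -aba → *kujaba*.

ulijepoko, kujaba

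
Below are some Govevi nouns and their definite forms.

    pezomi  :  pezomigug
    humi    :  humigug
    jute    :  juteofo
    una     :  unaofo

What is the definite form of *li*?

ligug

Looking at the last vowel of each stem: -gug when the last vowel of the stem is a high vowel (*pezomi*, *humi*); -ofo when the last vowel of the stem is a non-high vowel (*jute*, *una*).
*li* — last vowel /i/ (a high vowel) → -gug → *ligug*.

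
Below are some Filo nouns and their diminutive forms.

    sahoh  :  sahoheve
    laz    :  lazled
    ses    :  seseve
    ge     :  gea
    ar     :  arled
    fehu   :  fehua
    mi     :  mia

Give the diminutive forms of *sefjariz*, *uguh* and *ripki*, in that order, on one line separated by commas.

sefjarizled, uguheve, ripkia

Looking at the final sound of each stem: -eve when the stem ends in a voiceless consonant (*sahoh*, *ses*); -led when the stem ends in a voiced consonant (*laz*, *ar*); -a when the stem ends in a vowel (*ge*, *fehu*, *mi*).
The final sound of *sefjariz* is /z/, which is a voiced consonant, so the suffix is -led, giving *sefjarizled*.
The final sound of *uguh* is /h/, which is a voiceless consonant, so the suffix is -eve, giving *uguheve*.
*ripki* — final sound /i/ (a vowel) → -a → *ripkia*.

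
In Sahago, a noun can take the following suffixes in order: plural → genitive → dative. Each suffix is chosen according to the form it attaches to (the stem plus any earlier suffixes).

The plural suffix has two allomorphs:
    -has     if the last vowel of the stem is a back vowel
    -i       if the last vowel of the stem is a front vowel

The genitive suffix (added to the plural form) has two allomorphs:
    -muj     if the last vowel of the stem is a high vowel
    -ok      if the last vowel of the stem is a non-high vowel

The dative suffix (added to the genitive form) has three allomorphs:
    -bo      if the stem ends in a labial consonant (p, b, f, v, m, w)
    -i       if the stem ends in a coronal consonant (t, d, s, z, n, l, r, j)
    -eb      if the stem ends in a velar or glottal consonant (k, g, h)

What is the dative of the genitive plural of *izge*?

izgeimuji

Since the last vowel of *izge* is /e/ (a front vowel), it takes -i, giving *izgei*.
Since the last vowel of the plural form *izgei* is /i/ (a high vowel), it takes -muj, giving *izgeimuj*.
Since the final consonant of the genitive form *izgeimuj* is /j/ (coronal), it takes -i, giving *izgeimuji*.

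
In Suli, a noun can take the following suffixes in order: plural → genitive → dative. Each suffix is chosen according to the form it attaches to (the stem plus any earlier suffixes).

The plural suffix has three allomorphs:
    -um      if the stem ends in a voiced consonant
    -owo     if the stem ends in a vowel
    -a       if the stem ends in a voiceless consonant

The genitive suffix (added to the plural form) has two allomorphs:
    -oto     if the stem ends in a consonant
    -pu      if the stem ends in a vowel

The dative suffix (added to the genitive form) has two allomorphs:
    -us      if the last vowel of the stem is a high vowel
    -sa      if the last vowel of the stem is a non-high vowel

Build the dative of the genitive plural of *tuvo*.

tuvoowopuus

*tuvo*: final sound = /o/, a vowel → -owo → *tuvoowo*.
The final sound of the plural form *tuvoowo* is /o/, which is a vowel, so the genitive suffix is -pu, giving *tuvoowopu*.
The genitive form *tuvoowopu* — last vowel /u/ (a high vowel) → -us → *tuvoowopuus*.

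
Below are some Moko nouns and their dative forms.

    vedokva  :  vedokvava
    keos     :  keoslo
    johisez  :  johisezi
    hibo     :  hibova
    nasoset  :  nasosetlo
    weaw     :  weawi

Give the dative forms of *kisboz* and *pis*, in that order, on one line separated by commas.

kisbozi, pislo

The pattern is voicing of the final sound: -lo when the stem ends in a voiceless consonant (*keos*, *nasoset*); -i when the stem ends in a voiced consonant (*johisez*, *weaw*); -va when the stem ends in a vowel (*vedokva*, *hibo*).
The final sound of *kisboz* is /z/, which is a voiced consonant, so the suffix is -i, giving *kisbozi*.
Since the final sound of *pis* is /s/ (a voiceless consonant), it takes -lo, giving *pislo*.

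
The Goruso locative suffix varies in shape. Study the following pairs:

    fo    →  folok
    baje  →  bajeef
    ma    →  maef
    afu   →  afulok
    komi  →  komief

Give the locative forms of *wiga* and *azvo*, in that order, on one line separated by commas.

wigaef, azvolok

The suffix is conditioned by the last vowel: -lok when the last vowel of the stem is a rounded vowel (*fo*, *afu*); -ef when the last vowel of the stem is an unrounded vowel (*baje*, *ma*, *komi*).
The last vowel of *wiga* is /a/, which is an unrounded vowel, so the suffix is -ef, giving *wigaef*.
*azvo*: last vowel = /o/, a rounded vowel → -lok → *azvolok*.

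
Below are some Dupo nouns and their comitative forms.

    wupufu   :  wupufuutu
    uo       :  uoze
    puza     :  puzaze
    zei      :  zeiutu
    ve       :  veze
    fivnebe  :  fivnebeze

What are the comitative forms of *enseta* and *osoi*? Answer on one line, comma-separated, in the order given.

Looking at the last vowel of each stem: -utu when the last vowel of the stem is a high vowel (*wupufu*, *zei*); -ze when the last vowel of the stem is a non-high vowel (*uo*, *puza*, *ve*, *fivnebe*).
*enseta*: last vowel = /a/, a non-high vowel → -ze → *ensetaze*.
*osoi* — last vowel /i/ (a high vowel) → -utu → *osoiutu*.

ensetaze, osoiutu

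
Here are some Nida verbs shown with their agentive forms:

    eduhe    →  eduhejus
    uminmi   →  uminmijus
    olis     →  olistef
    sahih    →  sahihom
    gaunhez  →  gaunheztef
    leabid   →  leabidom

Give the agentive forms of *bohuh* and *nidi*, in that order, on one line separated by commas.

bohuhom, nidijus

The alternation tracks the final sound of the stem — -tef when the stem ends in a sibilant (*olis*, *gaunhez*); -om when the stem ends in a non-sibilant consonant (*sahih*, *leabid*); -jus when the stem ends in a vowel (*eduhe*, *uminmi*).
*bohuh* — final sound /h/ (a non-sibilant consonant) → -om → *bohuhom*.
The final sound of *nidi* is /i/, which is a vowel, so the suffix is -jus, giving *nidijus*.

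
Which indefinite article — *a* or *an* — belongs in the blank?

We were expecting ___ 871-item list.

an

The indefinite article is chosen by the initial *sound* of the following word, not its spelling.
The number *871* is spoken "eight hundred …", beginning with /eɪt/ — a vowel sound.
So the article is *an*: We were expecting an 871-item list.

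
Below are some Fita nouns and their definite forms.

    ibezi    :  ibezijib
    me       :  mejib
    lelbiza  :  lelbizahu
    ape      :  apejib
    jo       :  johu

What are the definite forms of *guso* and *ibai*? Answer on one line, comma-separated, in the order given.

The alternation tracks the last vowel of the stem — -jib when the last vowel of the stem is a front vowel (*ibezi*, *me*, *ape*); -hu when the last vowel of the stem is a back vowel (*lelbiza*, *jo*).
*guso* — last vowel /o/ (a back vowel) → -hu → *gusohu*.
*ibai* — last vowel /i/ (a front vowel) → -jib → *ibaijib*.

gusohu, ibaijib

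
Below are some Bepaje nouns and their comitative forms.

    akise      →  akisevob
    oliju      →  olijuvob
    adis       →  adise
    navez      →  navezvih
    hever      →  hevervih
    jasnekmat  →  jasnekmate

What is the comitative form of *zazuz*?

zazuzvih

Looking at the final sound of each stem: -e when the stem ends in a voiceless consonant (*adis*, *jasnekmat*); -vih when the stem ends in a voiced consonant (*navez*, *hever*); -vob when the stem ends in a vowel (*akise*, *oliju*).
Since the final sound of *zazuz* is /z/ (a voiced consonant), it takes -vih, giving *zazuzvih*.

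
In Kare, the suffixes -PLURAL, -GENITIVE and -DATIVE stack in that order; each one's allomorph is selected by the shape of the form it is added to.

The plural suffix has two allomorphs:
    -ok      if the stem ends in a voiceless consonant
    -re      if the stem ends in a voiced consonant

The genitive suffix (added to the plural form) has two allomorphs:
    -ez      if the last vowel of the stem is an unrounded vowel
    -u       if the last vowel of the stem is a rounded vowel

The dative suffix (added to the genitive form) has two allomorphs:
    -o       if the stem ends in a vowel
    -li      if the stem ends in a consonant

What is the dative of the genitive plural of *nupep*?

nupepokuo

*nupep* — final consonant /p/ (voiceless) → -ok → *nupepok*.
The plural form *nupepok*: last vowel = /o/, a rounded vowel → -u → *nupepoku*.
The final sound of the genitive form *nupepoku* is /u/, which is a vowel, so the dative suffix is -o, giving *nupepokuo*.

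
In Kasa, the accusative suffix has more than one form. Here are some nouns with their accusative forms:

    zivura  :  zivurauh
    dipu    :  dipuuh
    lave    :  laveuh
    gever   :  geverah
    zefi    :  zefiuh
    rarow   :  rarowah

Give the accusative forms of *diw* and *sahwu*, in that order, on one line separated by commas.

diwah, sahwuuh

The pattern is consonant vs. vowel: -ah when the stem ends in a consonant (*gever*, *rarow*); -uh when the stem ends in a vowel (*zivura*, *dipu*, *lave*, *zefi*).
*diw*: final sound = /w/, a consonant → -ah → *diwah*.
*sahwu*: final sound = /u/, a vowel → -uh → *sahwuuh*.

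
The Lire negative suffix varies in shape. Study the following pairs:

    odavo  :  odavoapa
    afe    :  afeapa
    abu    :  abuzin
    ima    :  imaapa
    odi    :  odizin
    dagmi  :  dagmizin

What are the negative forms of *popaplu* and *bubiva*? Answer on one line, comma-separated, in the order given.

popapluzin, bubivaapa

The pattern is height harmony: -zin when the last vowel of the stem is a high vowel (*abu*, *odi*, *dagmi*); -apa when the last vowel of the stem is a non-high vowel (*odavo*, *afe*, *ima*).
*popaplu* — last vowel /u/ (a high vowel) → -zin → *popapluzin*.
*bubiva*: last vowel = /a/, a non-high vowel → -apa → *bubivaapa*.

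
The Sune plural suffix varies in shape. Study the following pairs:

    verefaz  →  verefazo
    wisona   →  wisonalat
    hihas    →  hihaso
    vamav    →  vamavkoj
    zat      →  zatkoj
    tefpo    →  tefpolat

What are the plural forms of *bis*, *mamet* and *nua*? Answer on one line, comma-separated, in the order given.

The pattern is sibilance of the final sound: -o when the stem ends in a sibilant (*verefaz*, *hihas*); -koj when the stem ends in a non-sibilant consonant (*vamav*, *zat*); -lat when the stem ends in a vowel (*wisona*, *tefpo*).
Since the final sound of *bis* is /s/ (a sibilant), it takes -o, giving *biso*.
Since the final sound of *mamet* is /t/ (a non-sibilant consonant), it takes -koj, giving *mametkoj*.
*nua*: final sound = /a/, a vowel → -lat → *nualat*.

biso, mametkoj, nualat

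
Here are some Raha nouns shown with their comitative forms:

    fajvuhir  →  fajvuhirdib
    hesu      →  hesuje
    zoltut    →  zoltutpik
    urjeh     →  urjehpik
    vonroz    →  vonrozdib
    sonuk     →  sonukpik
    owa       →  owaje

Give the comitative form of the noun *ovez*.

ovezdib

The pattern is voicing of the final sound: -pik when the stem ends in a voiceless consonant (*zoltut*, *urjeh*, *sonuk*); -dib when the stem ends in a voiced consonant (*fajvuhir*, *vonroz*); -je when the stem ends in a vowel (*hesu*, *owa*).
*ovez*: final sound = /z/, a voiced consonant → -dib → *ovezdib*.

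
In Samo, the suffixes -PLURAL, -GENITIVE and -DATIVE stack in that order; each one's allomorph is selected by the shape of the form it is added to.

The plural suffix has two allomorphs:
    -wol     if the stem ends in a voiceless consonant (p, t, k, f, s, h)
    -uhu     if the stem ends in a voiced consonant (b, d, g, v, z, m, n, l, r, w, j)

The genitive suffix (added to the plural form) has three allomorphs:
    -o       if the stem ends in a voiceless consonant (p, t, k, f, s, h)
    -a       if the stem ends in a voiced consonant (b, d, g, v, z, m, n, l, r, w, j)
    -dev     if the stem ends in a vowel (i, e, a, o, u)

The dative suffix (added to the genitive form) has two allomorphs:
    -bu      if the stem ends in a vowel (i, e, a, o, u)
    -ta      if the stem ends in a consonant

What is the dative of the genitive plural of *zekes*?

*zekes*: final consonant = /s/, voiceless → -wol → *zekeswol*.
Since the final sound of the plural form *zekeswol* is /l/ (a voiced consonant), it takes -a, giving *zekeswola*.
The final sound of the genitive form *zekeswola* is /a/, which is a vowel, so the dative suffix is -bu, giving *zekeswolabu*.

zekeswolabu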